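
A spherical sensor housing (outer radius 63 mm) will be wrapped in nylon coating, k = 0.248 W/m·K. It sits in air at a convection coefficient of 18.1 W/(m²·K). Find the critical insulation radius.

r_cr ≈ 27.4 mm

For a sphere r_cr = 2k/h = 2×0.248/18.1
r_cr = 27.4 mm; since the bare radius (63 mm) is above r_cr, any added insulation will reduce heat loss.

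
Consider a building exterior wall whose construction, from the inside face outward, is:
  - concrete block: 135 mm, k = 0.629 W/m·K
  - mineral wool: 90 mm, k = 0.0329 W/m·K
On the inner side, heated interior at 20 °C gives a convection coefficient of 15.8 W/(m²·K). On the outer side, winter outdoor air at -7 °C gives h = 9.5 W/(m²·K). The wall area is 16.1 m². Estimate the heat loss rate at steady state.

Series thermal resistances:
R_inner film = 1/(h_i·A) = 1/(15.8×16.1) = 0.003931 K/W
R_concrete block = L/(kA) = 0.135/(0.629×16.1) = 0.01333 K/W
R_mineral wool = L/(kA) = 0.09/(0.0329×16.1) = 0.1699 K/W
R_outer film = 1/(h_o·A) = 1/(9.5×16.1) = 0.006538 K/W
R_total = 0.1937 K/W
Q = ΔT / R_total = 27 / 0.1937

Q ≈ 139 W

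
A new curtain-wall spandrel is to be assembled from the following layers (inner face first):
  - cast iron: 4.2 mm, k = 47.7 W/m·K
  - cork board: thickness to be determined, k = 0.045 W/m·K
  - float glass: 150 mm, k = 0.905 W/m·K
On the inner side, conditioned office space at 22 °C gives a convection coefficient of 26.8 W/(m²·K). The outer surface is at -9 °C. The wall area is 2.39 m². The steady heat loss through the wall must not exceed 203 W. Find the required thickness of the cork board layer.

Using the resistance-network approach (series):
R_inner film = 1/(h_i·A) = 1/(26.8×2.39) = 0.01561 K/W
R_cast iron = L/(kA) = 0.0042/(47.7×2.39) = 3.684×10^-5 K/W
R_float glass = L/(kA) = 0.15/(0.905×2.39) = 0.06935 K/W
Sum of the known resistances R_other = 0.085 K/W
Required total resistance R_tot = ΔT/Q_allow = 31/203 = 0.1527 K/W
R_cork board = R_tot − R_other = 0.06771 K/W
L = R·k·A = 0.06771×0.045×2.39

L ≈ 7.28 mm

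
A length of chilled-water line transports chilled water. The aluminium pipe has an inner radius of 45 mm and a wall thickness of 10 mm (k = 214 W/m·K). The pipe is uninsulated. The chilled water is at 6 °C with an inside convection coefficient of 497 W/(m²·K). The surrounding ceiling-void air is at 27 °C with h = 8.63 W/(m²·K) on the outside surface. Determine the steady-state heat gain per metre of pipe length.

q′ ≈ 61.3 W/m

Treating each annulus and film as a series resistance:
R_inner film = 1/(h_i·2πr₁L) = 1/(497×2π×0.045×1) = 0.007116 K/W
R_aluminium pipe wall = ln(55/45)/(2π×214×1) = 1.492×10^-4 K/W
R_outer film = 1/(h_o·2πr_oL) = 1/(8.63×2π×0.055×1) = 0.3353 K/W
R_total = 0.3426 K/W
Q = ΔT/R_total = 21/0.3426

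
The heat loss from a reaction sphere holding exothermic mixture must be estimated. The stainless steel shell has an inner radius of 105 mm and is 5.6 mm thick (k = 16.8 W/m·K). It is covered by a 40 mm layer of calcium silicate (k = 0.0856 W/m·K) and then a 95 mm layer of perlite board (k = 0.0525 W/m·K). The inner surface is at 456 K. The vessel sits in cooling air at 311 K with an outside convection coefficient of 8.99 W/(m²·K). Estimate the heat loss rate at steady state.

For a spherical shell R = (1/r₁ − 1/r₂)/(4πk); film R = 1/(h·4πr²). In series:
R_stainless steel shell = (1/0.105 − 1/0.1106)/(4π×16.8) = 0.002284 K/W
R_calcium silicate = (1/0.1106 − 1/0.1506)/(4π×0.0856) = 2.233 K/W
R_perlite board = (1/0.1506 − 1/0.2456)/(4π×0.0525) = 3.893 K/W
R_outer film = 1/(h·4πr_o²) = 1/(8.99×4π×0.2456²) = 0.1467 K/W
R_total = 6.275 K/W
Q = ΔT/R_total = 145/6.275

Q ≈ 23.1 W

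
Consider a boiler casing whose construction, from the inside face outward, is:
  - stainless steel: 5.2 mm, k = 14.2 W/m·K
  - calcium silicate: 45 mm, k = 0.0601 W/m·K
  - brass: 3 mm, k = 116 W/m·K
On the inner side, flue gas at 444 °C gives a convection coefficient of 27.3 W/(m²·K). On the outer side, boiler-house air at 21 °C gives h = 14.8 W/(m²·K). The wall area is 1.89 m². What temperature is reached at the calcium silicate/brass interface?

T ≈ 54.5 °C

Treating each layer as a thermal resistance in series:
R_inner film = 1/(h_i·A) = 1/(27.3×1.89) = 0.01938 K/W
R_stainless steel = L/(kA) = 0.0052/(14.2×1.89) = 1.938×10^-4 K/W
R_calcium silicate = L/(kA) = 0.045/(0.0601×1.89) = 0.3962 K/W
R_brass = L/(kA) = 0.003/(116×1.89) = 1.368×10^-5 K/W
R_outer film = 1/(h_o·A) = 1/(14.8×1.89) = 0.03575 K/W
R_total = 0.4515 K/W;  Q = ΔT/R_total = 423/0.4515 = 936.9 W
T_interface = T_inner − Q·ΣR(inner→interface) = 444 − 937×0.4157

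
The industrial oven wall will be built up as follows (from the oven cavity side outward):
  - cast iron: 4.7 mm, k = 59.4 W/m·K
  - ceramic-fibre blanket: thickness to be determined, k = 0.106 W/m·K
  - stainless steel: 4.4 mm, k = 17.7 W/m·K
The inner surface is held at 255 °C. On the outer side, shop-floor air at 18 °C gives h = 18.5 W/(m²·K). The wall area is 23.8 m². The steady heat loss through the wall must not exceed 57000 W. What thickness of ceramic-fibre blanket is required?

L ≈ 4.73 mm

Series thermal resistances:
R_cast iron = L/(kA) = 0.0047/(59.4×23.8) = 3.325×10^-6 K/W
R_stainless steel = L/(kA) = 0.0044/(17.7×23.8) = 1.044×10^-5 K/W
R_outer film = 1/(h_o·A) = 1/(18.5×23.8) = 0.002271 K/W
Sum of the known resistances R_other = 0.002285 K/W
Required total resistance R_tot = ΔT/Q_allow = 237/57000 = 0.004158 K/W
R_ceramic-fibre blanket = R_tot − R_other = 0.001873 K/W
L = R·k·A = 0.001873×0.106×23.8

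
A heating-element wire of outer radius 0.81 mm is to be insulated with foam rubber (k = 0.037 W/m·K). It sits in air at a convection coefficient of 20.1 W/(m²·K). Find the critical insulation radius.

For a cylinder r_cr = k/h = 0.037/20.1
r_cr = 1.84 mm; since the bare radius (0.81 mm) is below r_cr, adding a thin layer of insulation will *increase* heat loss.

r_cr ≈ 1.84 mm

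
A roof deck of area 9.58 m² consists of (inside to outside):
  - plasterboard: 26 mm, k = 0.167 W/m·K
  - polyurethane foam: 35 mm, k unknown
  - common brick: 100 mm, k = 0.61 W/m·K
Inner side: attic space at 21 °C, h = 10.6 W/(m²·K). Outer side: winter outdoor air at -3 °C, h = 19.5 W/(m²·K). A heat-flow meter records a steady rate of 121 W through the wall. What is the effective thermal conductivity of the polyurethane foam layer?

k ≈ 0.0244 W/(m·K)

Model the wall as resistances in series:
R_inner film = 1/(h_i·A) = 1/(10.6×9.58) = 0.009848 K/W
R_plasterboard = L/(kA) = 0.026/(0.167×9.58) = 0.01625 K/W
R_common brick = L/(kA) = 0.1/(0.61×9.58) = 0.01711 K/W
R_outer film = 1/(h_o·A) = 1/(19.5×9.58) = 0.005353 K/W
Sum of known resistances R_other = 0.04856 K/W
Total R = ΔT/Q = 24/121 = 0.1983 K/W
R_polyurethane foam = R_total − R_other = 0.1498 K/W
k = L/(R·A) = 0.035/(0.1498×9.58)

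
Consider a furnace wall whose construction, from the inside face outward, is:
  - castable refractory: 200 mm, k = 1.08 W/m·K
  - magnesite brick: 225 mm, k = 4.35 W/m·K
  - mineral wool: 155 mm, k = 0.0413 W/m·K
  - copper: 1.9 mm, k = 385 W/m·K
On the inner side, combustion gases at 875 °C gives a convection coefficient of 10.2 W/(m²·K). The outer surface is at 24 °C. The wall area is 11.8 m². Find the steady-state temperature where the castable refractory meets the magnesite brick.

T ≈ 816 °C

Treating each layer as a thermal resistance in series:
R_inner film = 1/(h_i·A) = 1/(10.2×11.8) = 0.008308 K/W
R_castable refractory = L/(kA) = 0.2/(1.08×11.8) = 0.01569 K/W
R_magnesite brick = L/(kA) = 0.225/(4.35×11.8) = 0.004383 K/W
R_mineral wool = L/(kA) = 0.155/(0.0413×11.8) = 0.3181 K/W
R_copper = L/(kA) = 0.0019/(385×11.8) = 4.182×10^-7 K/W
R_total = 0.3464 K/W;  Q = ΔT/R_total = 851/0.3464 = 2456 W
T_interface = T_inner − Q·ΣR(inner→interface) = 875 − 2460×0.024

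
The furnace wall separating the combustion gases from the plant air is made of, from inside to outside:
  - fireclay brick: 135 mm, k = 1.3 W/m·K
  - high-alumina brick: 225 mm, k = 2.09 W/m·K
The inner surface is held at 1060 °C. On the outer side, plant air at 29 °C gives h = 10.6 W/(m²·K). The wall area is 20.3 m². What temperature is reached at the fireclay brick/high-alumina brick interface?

T ≈ 710 °C

Using the resistance-network approach (series):
R_fireclay brick = L/(kA) = 0.135/(1.3×20.3) = 0.005116 K/W
R_high-alumina brick = L/(kA) = 0.225/(2.09×20.3) = 0.005303 K/W
R_outer film = 1/(h_o·A) = 1/(10.6×20.3) = 0.004647 K/W
R_total = 0.01507 K/W;  Q = ΔT/R_total = 1031/0.01507 = 68430 W
T_interface = T_inner − Q·ΣR(inner→interface) = 1060 − 68400×0.005116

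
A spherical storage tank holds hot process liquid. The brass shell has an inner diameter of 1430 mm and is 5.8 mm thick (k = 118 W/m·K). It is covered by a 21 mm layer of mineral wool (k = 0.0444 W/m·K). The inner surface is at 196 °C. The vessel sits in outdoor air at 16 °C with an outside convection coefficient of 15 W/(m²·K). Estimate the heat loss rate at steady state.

Each spherical layer contributes R = (1/r_i − 1/r_o)/(4πk):
R_brass shell = (1/0.715 − 1/0.7208)/(4π×118) = 7.59×10^-6 K/W
R_mineral wool = (1/0.7208 − 1/0.7418)/(4π×0.0444) = 0.07039 K/W
R_outer film = 1/(h·4πr_o²) = 1/(15×4π×0.7418²) = 0.009641 K/W
R_total = 0.08004 K/W
Q = ΔT/R_total = 180/0.08004

Q ≈ 2250 W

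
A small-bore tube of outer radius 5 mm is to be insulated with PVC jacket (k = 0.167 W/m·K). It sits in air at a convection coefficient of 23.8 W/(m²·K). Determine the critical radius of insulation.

For a cylinder r_cr = k/h = 0.167/23.8
r_cr = 7.02 mm; since the bare radius (5 mm) is below r_cr, adding a thin layer of insulation will *increase* heat loss.

r_cr ≈ 7.02 mm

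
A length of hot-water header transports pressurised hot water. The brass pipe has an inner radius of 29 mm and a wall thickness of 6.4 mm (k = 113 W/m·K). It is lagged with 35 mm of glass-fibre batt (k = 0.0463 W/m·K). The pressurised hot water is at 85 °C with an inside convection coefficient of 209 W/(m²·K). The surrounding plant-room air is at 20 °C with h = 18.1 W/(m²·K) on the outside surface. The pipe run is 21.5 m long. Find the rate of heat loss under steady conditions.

Cylindrical conduction, so R = ln(r₂/r₁)/(2πkL) per layer, in series:
R_inner film = 1/(h_i·2πr₁L) = 1/(209×2π×0.029×21.5) = 0.001221 K/W
R_brass pipe wall = ln(35.4/29)/(2π×113×21.5) = 1.306×10^-5 K/W
R_glass-fibre batt = ln(70.4/35.4)/(2π×0.0463×21.5) = 0.1099 K/W
R_outer film = 1/(h_o·2πr_oL) = 1/(18.1×2π×0.0704×21.5) = 0.005809 K/W
R_total = 0.117 K/W
Q = ΔT/R_total = 65/0.117

Q ≈ 556 W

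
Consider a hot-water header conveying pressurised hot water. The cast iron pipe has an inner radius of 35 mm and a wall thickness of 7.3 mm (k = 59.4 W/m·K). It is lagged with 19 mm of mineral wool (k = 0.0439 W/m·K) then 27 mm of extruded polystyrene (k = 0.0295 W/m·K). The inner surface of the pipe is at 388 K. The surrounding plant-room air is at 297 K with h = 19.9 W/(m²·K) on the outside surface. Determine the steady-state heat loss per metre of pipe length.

Cylindrical conduction, so R = ln(r₂/r₁)/(2πkL) per layer, in series:
R_cast iron pipe wall = ln(42.3/35)/(2π×59.4×1) = 5.076×10^-4 K/W
R_mineral wool = ln(61.3/42.3)/(2π×0.0439×1) = 1.345 K/W
R_extruded polystyrene = ln(88.3/61.3)/(2π×0.0295×1) = 1.969 K/W
R_outer film = 1/(h_o·2πr_oL) = 1/(19.9×2π×0.0883×1) = 0.09057 K/W
R_total = 3.405 K/W
Q = ΔT/R_total = 91/3.405

q′ ≈ 26.7 W/m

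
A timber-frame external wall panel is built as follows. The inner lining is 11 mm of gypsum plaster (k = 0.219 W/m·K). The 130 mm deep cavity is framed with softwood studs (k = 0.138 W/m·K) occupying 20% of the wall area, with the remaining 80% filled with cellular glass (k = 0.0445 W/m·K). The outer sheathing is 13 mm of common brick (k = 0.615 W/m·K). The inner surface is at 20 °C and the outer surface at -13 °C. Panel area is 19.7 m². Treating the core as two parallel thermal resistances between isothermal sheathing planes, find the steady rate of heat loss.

Q ≈ 305 W

Sheathing layers in series; stud and cavity paths in parallel between them.
R_inner = 0.011/(0.219×19.7) = 0.00255 K/W
R_stud  = 0.13/(0.138×0.2×19.7) = 0.2391 K/W
R_cav   = 0.13/(0.0445×0.8×19.7) = 0.1854 K/W
1/R_core = 1/R_stud + 1/R_cav → R_core = 0.1044 K/W
R_outer = 0.013/(0.615×19.7) = 0.001073 K/W
R_total = 0.108 K/W
Q = ΔT/R_total = 33/0.108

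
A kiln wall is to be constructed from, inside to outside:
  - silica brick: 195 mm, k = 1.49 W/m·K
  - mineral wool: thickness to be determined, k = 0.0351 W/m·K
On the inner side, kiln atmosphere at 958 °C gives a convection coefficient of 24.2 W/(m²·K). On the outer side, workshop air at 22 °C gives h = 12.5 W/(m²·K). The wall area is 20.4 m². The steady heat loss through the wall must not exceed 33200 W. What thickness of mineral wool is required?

L ≈ 11.3 mm

Model the wall as resistances in series:
R_inner film = 1/(h_i·A) = 1/(24.2×20.4) = 0.002026 K/W
R_silica brick = L/(kA) = 0.195/(1.49×20.4) = 0.006415 K/W
R_outer film = 1/(h_o·A) = 1/(12.5×20.4) = 0.003922 K/W
Sum of the known resistances R_other = 0.01236 K/W
Required total resistance R_tot = ΔT/Q_allow = 936/33200 = 0.02819 K/W
R_mineral wool = R_tot − R_other = 0.01583 K/W
L = R·k·A = 0.01583×0.0351×20.4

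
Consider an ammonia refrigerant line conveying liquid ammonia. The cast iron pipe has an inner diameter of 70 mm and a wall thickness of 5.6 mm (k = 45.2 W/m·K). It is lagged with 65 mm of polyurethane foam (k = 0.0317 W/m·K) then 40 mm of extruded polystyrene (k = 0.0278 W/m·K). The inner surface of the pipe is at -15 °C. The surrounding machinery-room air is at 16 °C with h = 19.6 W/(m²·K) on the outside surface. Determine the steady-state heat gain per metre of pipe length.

Treating each annulus and film as a series resistance:
R_cast iron pipe wall = ln(40.6/35)/(2π×45.2×1) = 5.226×10^-4 K/W
R_polyurethane foam = ln(105.6/40.6)/(2π×0.0317×1) = 4.799 K/W
R_extruded polystyrene = ln(145.6/105.6)/(2π×0.0278×1) = 1.839 K/W
R_outer film = 1/(h_o·2πr_oL) = 1/(19.6×2π×0.1456×1) = 0.05577 K/W
R_total = 6.694 K/W
Q = ΔT/R_total = 31/6.694

q′ ≈ 4.63 W/m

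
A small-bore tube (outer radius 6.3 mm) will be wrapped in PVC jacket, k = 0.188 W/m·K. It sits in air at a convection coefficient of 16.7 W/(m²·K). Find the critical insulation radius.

r_cr ≈ 11.3 mm

For a cylinder r_cr = k/h = 0.188/16.7
r_cr = 11.3 mm; since the bare radius (6.3 mm) is below r_cr, adding a thin layer of insulation will *increase* heat loss.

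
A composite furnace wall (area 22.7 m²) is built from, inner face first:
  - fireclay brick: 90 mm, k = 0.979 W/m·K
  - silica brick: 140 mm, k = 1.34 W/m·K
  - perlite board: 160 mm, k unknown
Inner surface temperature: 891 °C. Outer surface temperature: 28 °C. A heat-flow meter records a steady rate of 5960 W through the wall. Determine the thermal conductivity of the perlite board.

k ≈ 0.0518 W/(m·K)

Model the wall as resistances in series:
R_fireclay brick = L/(kA) = 0.09/(0.979×22.7) = 0.00405 K/W
R_silica brick = L/(kA) = 0.14/(1.34×22.7) = 0.004603 K/W
Sum of known resistances R_other = 0.008652 K/W
Total R = ΔT/Q = 863/5960 = 0.1448 K/W
R_perlite board = R_total − R_other = 0.1361 K/W
k = L/(R·A) = 0.16/(0.1361×22.7)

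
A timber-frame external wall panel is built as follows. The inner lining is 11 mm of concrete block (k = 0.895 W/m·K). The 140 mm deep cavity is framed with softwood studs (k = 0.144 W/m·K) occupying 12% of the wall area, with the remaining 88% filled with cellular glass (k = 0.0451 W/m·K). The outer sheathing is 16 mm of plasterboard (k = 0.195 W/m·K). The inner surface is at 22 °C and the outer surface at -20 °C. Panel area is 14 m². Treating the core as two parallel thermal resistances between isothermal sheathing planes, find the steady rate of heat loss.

Q ≈ 230 W

Sheathing layers in series; stud and cavity paths in parallel between them.
R_inner = 0.011/(0.895×14) = 8.779×10^-4 K/W
R_stud  = 0.14/(0.144×0.12×14) = 0.5787 K/W
R_cav   = 0.14/(0.0451×0.88×14) = 0.252 K/W
1/R_core = 1/R_stud + 1/R_cav → R_core = 0.1755 K/W
R_outer = 0.016/(0.195×14) = 0.005861 K/W
R_total = 0.1823 K/W
Q = ΔT/R_total = 42/0.1823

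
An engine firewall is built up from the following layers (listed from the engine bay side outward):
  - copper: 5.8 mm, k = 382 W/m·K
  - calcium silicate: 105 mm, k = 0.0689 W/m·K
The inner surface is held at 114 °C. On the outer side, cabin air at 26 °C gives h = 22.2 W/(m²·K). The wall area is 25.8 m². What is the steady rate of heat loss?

Q ≈ 1450 W

Model the wall as resistances in series:
R_copper = L/(kA) = 0.0058/(382×25.8) = 5.885×10^-7 K/W
R_calcium silicate = L/(kA) = 0.105/(0.0689×25.8) = 0.05907 K/W
R_outer film = 1/(h_o·A) = 1/(22.2×25.8) = 0.001746 K/W
R_total = 0.06081 K/W
Q = ΔT / R_total = 88 / 0.06081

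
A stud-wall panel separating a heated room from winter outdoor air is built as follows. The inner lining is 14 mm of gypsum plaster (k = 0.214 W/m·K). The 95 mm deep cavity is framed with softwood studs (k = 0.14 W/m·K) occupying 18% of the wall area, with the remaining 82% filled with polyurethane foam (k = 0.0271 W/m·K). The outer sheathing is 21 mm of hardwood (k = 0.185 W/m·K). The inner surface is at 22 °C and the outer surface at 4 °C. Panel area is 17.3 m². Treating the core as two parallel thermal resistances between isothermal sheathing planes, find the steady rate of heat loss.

Q ≈ 143 W

Sheathing layers in series; stud and cavity paths in parallel between them.
R_inner = 0.014/(0.214×17.3) = 0.003782 K/W
R_stud  = 0.095/(0.14×0.18×17.3) = 0.2179 K/W
R_cav   = 0.095/(0.0271×0.82×17.3) = 0.2471 K/W
1/R_core = 1/R_stud + 1/R_cav → R_core = 0.1158 K/W
R_outer = 0.021/(0.185×17.3) = 0.006561 K/W
R_total = 0.1261 K/W
Q = ΔT/R_total = 18/0.1261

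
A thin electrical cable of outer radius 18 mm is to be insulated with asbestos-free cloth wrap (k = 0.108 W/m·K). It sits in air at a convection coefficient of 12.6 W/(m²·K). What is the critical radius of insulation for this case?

For a cylinder r_cr = k/h = 0.108/12.6
r_cr = 8.57 mm; since the bare radius (18 mm) is above r_cr, any added insulation will reduce heat loss.

r_cr ≈ 8.57 mm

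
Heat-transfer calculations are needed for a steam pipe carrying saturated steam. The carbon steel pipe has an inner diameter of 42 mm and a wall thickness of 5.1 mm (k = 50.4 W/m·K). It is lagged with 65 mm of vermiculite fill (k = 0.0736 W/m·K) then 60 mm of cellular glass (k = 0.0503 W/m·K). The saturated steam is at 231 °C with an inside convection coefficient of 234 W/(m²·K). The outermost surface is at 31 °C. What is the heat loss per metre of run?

q′ ≈ 46.1 W/m

Per-layer cylindrical resistances, series-summed:
R_inner film = 1/(h_i·2πr₁L) = 1/(234×2π×0.021×1) = 0.03239 K/W
R_carbon steel pipe wall = ln(26.1/21)/(2π×50.4×1) = 6.866×10^-4 K/W
R_vermiculite fill = ln(91.1/26.1)/(2π×0.0736×1) = 2.703 K/W
R_cellular glass = ln(151.1/91.1)/(2π×0.0503×1) = 1.601 K/W
R_total = 4.337 K/W
Q = ΔT/R_total = 200/4.337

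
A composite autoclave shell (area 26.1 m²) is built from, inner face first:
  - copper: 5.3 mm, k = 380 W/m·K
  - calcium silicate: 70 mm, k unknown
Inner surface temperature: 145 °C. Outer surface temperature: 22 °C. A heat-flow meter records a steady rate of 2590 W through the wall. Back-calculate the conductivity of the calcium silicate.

k ≈ 0.0565 W/(m·K)

Using the resistance-network approach (series):
R_copper = L/(kA) = 0.0053/(380×26.1) = 5.344×10^-7 K/W
Sum of known resistances R_other = 5.344×10^-7 K/W
Total R = ΔT/Q = 123/2590 = 0.04749 K/W
R_calcium silicate = R_total − R_other = 0.04749 K/W
k = L/(R·A) = 0.07/(0.04749×26.1)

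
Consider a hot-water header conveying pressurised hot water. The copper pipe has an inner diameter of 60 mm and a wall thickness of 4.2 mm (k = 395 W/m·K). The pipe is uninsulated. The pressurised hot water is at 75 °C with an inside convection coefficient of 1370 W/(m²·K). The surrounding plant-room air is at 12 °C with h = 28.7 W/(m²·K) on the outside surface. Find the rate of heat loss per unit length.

q′ ≈ 379 W/m

Cylindrical conduction, so R = ln(r₂/r₁)/(2πkL) per layer, in series:
R_inner film = 1/(h_i·2πr₁L) = 1/(1370×2π×0.03×1) = 0.003872 K/W
R_copper pipe wall = ln(34.2/30)/(2π×395×1) = 5.279×10^-5 K/W
R_outer film = 1/(h_o·2πr_oL) = 1/(28.7×2π×0.0342×1) = 0.1621 K/W
R_total = 0.1661 K/W
Q = ΔT/R_total = 63/0.1661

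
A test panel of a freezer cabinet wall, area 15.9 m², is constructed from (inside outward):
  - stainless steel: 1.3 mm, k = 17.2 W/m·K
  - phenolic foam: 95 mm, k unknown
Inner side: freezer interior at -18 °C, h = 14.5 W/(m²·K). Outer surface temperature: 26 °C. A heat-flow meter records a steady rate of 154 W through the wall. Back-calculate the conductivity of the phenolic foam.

k ≈ 0.0212 W/(m·K)

Thermal resistances in series:
R_inner film = 1/(h_i·A) = 1/(14.5×15.9) = 0.004337 K/W
R_stainless steel = L/(kA) = 0.0013/(17.2×15.9) = 4.754×10^-6 K/W
Sum of known resistances R_other = 0.004342 K/W
Total R = ΔT/Q = 44/154 = 0.2857 K/W
R_phenolic foam = R_total − R_other = 0.2814 K/W
k = L/(R·A) = 0.095/(0.2814×15.9)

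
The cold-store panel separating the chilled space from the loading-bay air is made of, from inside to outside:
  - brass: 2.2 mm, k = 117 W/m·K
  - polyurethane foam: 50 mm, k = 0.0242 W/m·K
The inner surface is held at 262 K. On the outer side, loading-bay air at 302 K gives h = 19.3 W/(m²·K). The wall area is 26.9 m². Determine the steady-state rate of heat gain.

Thermal resistances in series:
R_brass = L/(kA) = 0.0022/(117×26.9) = 6.99×10^-7 K/W
R_polyurethane foam = L/(kA) = 0.05/(0.0242×26.9) = 0.07681 K/W
R_outer film = 1/(h_o·A) = 1/(19.3×26.9) = 0.001926 K/W
R_total = 0.07873 K/W
Q = ΔT / R_total = 40 / 0.07873

Q ≈ 508 W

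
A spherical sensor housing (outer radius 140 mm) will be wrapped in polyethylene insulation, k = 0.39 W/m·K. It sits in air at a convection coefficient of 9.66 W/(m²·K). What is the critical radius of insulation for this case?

For a sphere r_cr = 2k/h = 2×0.39/9.66
r_cr = 80.7 mm; since the bare radius (140 mm) is above r_cr, any added insulation will reduce heat loss.

r_cr ≈ 80.7 mm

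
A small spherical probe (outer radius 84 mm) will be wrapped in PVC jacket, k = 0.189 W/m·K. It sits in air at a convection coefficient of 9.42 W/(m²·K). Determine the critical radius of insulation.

For a sphere r_cr = 2k/h = 2×0.189/9.42
r_cr = 40.1 mm; since the bare radius (84 mm) is above r_cr, any added insulation will reduce heat loss.

r_cr ≈ 40.1 mm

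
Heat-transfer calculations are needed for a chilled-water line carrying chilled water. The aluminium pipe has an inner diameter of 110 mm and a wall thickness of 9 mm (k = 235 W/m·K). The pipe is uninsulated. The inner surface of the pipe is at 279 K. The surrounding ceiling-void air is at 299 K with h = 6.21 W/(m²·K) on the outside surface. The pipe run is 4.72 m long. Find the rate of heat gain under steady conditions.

Q ≈ 236 W

Cylindrical conduction, so R = ln(r₂/r₁)/(2πkL) per layer, in series:
R_aluminium pipe wall = ln(64/55)/(2π×235×4.72) = 2.175×10^-5 K/W
R_outer film = 1/(h_o·2πr_oL) = 1/(6.21×2π×0.064×4.72) = 0.08484 K/W
R_total = 0.08486 K/W
Q = ΔT/R_total = 20/0.08486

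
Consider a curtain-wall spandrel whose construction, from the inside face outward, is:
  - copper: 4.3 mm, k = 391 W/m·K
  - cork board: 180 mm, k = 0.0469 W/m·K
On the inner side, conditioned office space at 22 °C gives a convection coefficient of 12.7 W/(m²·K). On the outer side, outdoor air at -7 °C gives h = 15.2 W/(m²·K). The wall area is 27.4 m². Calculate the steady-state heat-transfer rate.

Q ≈ 200 W

Series thermal resistances:
R_inner film = 1/(h_i·A) = 1/(12.7×27.4) = 0.002874 K/W
R_copper = L/(kA) = 0.0043/(391×27.4) = 4.014×10^-7 K/W
R_cork board = L/(kA) = 0.18/(0.0469×27.4) = 0.1401 K/W
R_outer film = 1/(h_o·A) = 1/(15.2×27.4) = 0.002401 K/W
R_total = 0.1453 K/W
Q = ΔT / R_total = 29 / 0.1453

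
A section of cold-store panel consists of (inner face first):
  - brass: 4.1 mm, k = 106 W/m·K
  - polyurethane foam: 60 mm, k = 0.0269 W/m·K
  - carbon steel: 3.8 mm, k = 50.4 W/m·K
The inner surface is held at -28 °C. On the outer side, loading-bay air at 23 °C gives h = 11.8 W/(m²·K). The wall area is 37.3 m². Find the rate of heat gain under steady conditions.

Using the resistance-network approach (series):
R_brass = L/(kA) = 0.0041/(106×37.3) = 1.037×10^-6 K/W
R_polyurethane foam = L/(kA) = 0.06/(0.0269×37.3) = 0.0598 K/W
R_carbon steel = L/(kA) = 0.0038/(50.4×37.3) = 2.021×10^-6 K/W
R_outer film = 1/(h_o·A) = 1/(11.8×37.3) = 0.002272 K/W
R_total = 0.06207 K/W
Q = ΔT / R_total = 51 / 0.06207

Q ≈ 822 W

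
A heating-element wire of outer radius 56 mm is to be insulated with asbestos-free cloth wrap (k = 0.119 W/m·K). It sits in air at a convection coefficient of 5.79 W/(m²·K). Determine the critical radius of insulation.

r_cr ≈ 20.6 mm

For a cylinder r_cr = k/h = 0.119/5.79
r_cr = 20.6 mm; since the bare radius (56 mm) is above r_cr, any added insulation will reduce heat loss.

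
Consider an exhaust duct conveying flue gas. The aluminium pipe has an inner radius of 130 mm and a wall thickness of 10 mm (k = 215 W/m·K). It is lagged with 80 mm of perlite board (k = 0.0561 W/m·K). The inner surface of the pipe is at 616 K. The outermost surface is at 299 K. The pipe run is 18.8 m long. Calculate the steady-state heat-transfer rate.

For a radial system each layer contributes R = ln(r_out/r_in)/(2πkL); films add R = 1/(hA).
R_aluminium pipe wall = ln(140/130)/(2π×215×18.8) = 2.918×10^-6 K/W
R_perlite board = ln(220/140)/(2π×0.0561×18.8) = 0.06821 K/W
R_total = 0.06821 K/W
Q = ΔT/R_total = 317/0.06821

Q ≈ 4650 W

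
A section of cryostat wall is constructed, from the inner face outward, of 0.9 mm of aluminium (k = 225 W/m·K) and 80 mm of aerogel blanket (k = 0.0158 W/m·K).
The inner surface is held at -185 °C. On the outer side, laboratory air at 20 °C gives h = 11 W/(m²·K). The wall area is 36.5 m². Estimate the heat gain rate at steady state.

Q ≈ 1450 W

Using the resistance-network approach (series):
R_aluminium = L/(kA) = 0.0009/(225×36.5) = 1.096×10^-7 K/W
R_aerogel blanket = L/(kA) = 0.08/(0.0158×36.5) = 0.1387 K/W
R_outer film = 1/(h_o·A) = 1/(11×36.5) = 0.002491 K/W
R_total = 0.1412 K/W
Q = ΔT / R_total = 205 / 0.1412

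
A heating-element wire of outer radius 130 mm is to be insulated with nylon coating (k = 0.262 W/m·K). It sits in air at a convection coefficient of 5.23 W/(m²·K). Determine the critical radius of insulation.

r_cr ≈ 50.1 mm

For a cylinder r_cr = k/h = 0.262/5.23
r_cr = 50.1 mm; since the bare radius (130 mm) is above r_cr, any added insulation will reduce heat loss.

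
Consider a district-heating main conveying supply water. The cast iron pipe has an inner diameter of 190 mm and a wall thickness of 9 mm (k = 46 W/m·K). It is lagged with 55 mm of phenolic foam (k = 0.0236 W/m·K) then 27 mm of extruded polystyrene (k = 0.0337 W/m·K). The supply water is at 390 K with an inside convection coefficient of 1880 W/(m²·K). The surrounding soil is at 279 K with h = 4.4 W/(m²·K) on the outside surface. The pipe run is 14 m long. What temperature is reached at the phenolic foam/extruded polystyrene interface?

Radial resistances (cylindrical: R_cond = ln(r_o/r_i)/(2πkL), R_conv = 1/(h·2πrL)):
R_inner film = 1/(h_i·2πr₁L) = 1/(1880×2π×0.095×14) = 6.365×10^-5 K/W
R_cast iron pipe wall = ln(104/95)/(2π×46×14) = 2.237×10^-5 K/W
R_phenolic foam = ln(159/104)/(2π×0.0236×14) = 0.2045 K/W
R_extruded polystyrene = ln(186/159)/(2π×0.0337×14) = 0.05291 K/W
R_outer film = 1/(h_o·2πr_oL) = 1/(4.4×2π×0.186×14) = 0.01389 K/W
R_total = 0.2714 K/W
Q = ΔT/R_total = 111/0.2714
Q = 409 W
T_interface = T_inner − Q·ΣR(inner→interface) = 390 − 409×0.2046

T ≈ 306 K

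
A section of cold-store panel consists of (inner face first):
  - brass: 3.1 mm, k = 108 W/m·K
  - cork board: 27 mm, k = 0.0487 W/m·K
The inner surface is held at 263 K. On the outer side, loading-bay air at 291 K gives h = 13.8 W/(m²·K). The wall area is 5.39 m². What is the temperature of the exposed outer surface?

T ≈ 288 K

Using the resistance-network approach (series):
R_brass = L/(kA) = 0.0031/(108×5.39) = 5.325×10^-6 K/W
R_cork board = L/(kA) = 0.027/(0.0487×5.39) = 0.1029 K/W
R_outer film = 1/(h_o·A) = 1/(13.8×5.39) = 0.01344 K/W
R_total = 0.1163 K/W;  Q = ΔT/R_total = 28/0.1163 = 240.7 W
T_interface = T_inner + Q·ΣR(inner→interface) = 263 + 241×0.1029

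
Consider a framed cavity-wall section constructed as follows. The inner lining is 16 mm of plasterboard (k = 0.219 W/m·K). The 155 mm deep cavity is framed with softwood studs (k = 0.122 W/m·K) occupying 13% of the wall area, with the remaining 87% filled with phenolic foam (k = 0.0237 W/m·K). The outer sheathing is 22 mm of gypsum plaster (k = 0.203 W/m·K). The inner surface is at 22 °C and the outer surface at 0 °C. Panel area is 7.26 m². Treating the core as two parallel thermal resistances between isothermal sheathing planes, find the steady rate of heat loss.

Q ≈ 36.1 W

Sheathing layers in series; stud and cavity paths in parallel between them.
R_inner = 0.016/(0.219×7.26) = 0.01006 K/W
R_stud  = 0.155/(0.122×0.13×7.26) = 1.346 K/W
R_cav   = 0.155/(0.0237×0.87×7.26) = 1.035 K/W
1/R_core = 1/R_stud + 1/R_cav → R_core = 0.5853 K/W
R_outer = 0.022/(0.203×7.26) = 0.01493 K/W
R_total = 0.6103 K/W
Q = ΔT/R_total = 22/0.6103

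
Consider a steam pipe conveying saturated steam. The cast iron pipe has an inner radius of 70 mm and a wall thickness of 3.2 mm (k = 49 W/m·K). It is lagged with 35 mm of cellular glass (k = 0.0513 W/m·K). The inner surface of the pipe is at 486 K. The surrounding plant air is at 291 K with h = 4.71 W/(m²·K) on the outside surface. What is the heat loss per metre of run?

q′ ≈ 128 W/m

Per-layer cylindrical resistances, series-summed:
R_cast iron pipe wall = ln(73.2/70)/(2π×49×1) = 1.452×10^-4 K/W
R_cellular glass = ln(108.2/73.2)/(2π×0.0513×1) = 1.212 K/W
R_outer film = 1/(h_o·2πr_oL) = 1/(4.71×2π×0.1082×1) = 0.3123 K/W
R_total = 1.525 K/W
Q = ΔT/R_total = 195/1.525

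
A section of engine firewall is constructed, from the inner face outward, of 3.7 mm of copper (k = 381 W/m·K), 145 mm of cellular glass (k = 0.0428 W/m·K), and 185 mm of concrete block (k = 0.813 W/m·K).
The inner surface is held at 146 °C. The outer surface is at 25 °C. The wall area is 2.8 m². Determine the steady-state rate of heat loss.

Using the resistance-network approach (series):
R_copper = L/(kA) = 0.0037/(381×2.8) = 3.468×10^-6 K/W
R_cellular glass = L/(kA) = 0.145/(0.0428×2.8) = 1.21 K/W
R_concrete block = L/(kA) = 0.185/(0.813×2.8) = 0.08127 K/W
R_total = 1.291 K/W
Q = ΔT / R_total = 121 / 1.291

Q ≈ 93.7 W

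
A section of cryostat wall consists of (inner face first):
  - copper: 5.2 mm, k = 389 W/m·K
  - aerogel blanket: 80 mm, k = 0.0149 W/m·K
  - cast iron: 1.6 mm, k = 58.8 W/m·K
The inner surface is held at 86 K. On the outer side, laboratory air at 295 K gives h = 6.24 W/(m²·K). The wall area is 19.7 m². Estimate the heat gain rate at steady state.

Model the wall as resistances in series:
R_copper = L/(kA) = 0.0052/(389×19.7) = 6.786×10^-7 K/W
R_aerogel blanket = L/(kA) = 0.08/(0.0149×19.7) = 0.2725 K/W
R_cast iron = L/(kA) = 0.0016/(58.8×19.7) = 1.381×10^-6 K/W
R_outer film = 1/(h_o·A) = 1/(6.24×19.7) = 0.008135 K/W
R_total = 0.2807 K/W
Q = ΔT / R_total = 209 / 0.2807

Q ≈ 745 W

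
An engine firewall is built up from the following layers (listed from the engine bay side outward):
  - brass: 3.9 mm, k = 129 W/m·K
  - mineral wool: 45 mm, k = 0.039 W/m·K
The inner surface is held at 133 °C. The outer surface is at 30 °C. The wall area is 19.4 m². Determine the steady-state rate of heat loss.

Thermal resistances in series:
R_brass = L/(kA) = 0.0039/(129×19.4) = 1.558×10^-6 K/W
R_mineral wool = L/(kA) = 0.045/(0.039×19.4) = 0.05948 K/W
R_total = 0.05948 K/W
Q = ΔT / R_total = 103 / 0.05948

Q ≈ 1730 W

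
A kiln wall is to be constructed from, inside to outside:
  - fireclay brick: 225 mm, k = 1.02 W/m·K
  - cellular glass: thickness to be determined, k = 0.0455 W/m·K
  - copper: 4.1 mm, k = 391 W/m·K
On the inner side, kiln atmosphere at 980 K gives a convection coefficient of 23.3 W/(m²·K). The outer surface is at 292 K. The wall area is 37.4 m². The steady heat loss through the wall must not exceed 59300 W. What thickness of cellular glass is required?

L ≈ 7.75 mm

Using the resistance-network approach (series):
R_inner film = 1/(h_i·A) = 1/(23.3×37.4) = 0.001148 K/W
R_fireclay brick = L/(kA) = 0.225/(1.02×37.4) = 0.005898 K/W
R_copper = L/(kA) = 0.0041/(391×37.4) = 2.804×10^-7 K/W
Sum of the known resistances R_other = 0.007046 K/W
Required total resistance R_tot = ΔT/Q_allow = 688/59300 = 0.0116 K/W
R_cellular glass = R_tot − R_other = 0.004556 K/W
L = R·k·A = 0.004556×0.0455×37.4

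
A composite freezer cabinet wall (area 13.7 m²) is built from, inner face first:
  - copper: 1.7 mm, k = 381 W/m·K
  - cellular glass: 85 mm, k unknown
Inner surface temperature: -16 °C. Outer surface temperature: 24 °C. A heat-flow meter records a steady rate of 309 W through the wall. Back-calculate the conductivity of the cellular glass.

Treating each layer as a thermal resistance in series:
R_copper = L/(kA) = 0.0017/(381×13.7) = 3.257×10^-7 K/W
Sum of known resistances R_other = 3.257×10^-7 K/W
Total R = ΔT/Q = 40/309 = 0.1294 K/W
R_cellular glass = R_total − R_other = 0.1294 K/W
k = L/(R·A) = 0.085/(0.1294×13.7)

k ≈ 0.0479 W/(m·K)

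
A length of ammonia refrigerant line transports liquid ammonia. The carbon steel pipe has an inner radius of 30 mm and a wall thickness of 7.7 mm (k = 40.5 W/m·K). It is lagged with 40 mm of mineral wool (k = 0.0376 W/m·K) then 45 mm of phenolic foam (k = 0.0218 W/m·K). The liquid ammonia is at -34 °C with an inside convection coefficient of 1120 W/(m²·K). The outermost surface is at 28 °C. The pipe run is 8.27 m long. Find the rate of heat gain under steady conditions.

Q ≈ 80.1 W

Radial resistances (cylindrical: R_cond = ln(r_o/r_i)/(2πkL), R_conv = 1/(h·2πrL)):
R_inner film = 1/(h_i·2πr₁L) = 1/(1120×2π×0.03×8.27) = 5.728×10^-4 K/W
R_carbon steel pipe wall = ln(37.7/30)/(2π×40.5×8.27) = 1.086×10^-4 K/W
R_mineral wool = ln(77.7/37.7)/(2π×0.0376×8.27) = 0.3702 K/W
R_phenolic foam = ln(122.7/77.7)/(2π×0.0218×8.27) = 0.4033 K/W
R_total = 0.7742 K/W
Q = ΔT/R_total = 62/0.7742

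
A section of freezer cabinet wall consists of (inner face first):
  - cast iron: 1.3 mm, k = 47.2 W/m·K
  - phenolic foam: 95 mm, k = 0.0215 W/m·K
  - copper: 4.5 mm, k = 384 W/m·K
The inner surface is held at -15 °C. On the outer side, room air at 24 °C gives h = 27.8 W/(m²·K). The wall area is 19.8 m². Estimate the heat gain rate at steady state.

Q ≈ 173 W

Series thermal resistances:
R_cast iron = L/(kA) = 0.0013/(47.2×19.8) = 1.391×10^-6 K/W
R_phenolic foam = L/(kA) = 0.095/(0.0215×19.8) = 0.2232 K/W
R_copper = L/(kA) = 0.0045/(384×19.8) = 5.919×10^-7 K/W
R_outer film = 1/(h_o·A) = 1/(27.8×19.8) = 0.001817 K/W
R_total = 0.225 K/W
Q = ΔT / R_total = 39 / 0.225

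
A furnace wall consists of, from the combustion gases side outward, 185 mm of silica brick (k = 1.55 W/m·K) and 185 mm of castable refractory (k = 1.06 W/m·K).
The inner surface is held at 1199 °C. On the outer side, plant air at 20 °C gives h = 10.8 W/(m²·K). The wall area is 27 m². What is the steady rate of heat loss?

Q ≈ 82400 W

Thermal resistances in series:
R_silica brick = L/(kA) = 0.185/(1.55×27) = 0.004421 K/W
R_castable refractory = L/(kA) = 0.185/(1.06×27) = 0.006464 K/W
R_outer film = 1/(h_o·A) = 1/(10.8×27) = 0.003429 K/W
R_total = 0.01431 K/W
Q = ΔT / R_total = 1179 / 0.01431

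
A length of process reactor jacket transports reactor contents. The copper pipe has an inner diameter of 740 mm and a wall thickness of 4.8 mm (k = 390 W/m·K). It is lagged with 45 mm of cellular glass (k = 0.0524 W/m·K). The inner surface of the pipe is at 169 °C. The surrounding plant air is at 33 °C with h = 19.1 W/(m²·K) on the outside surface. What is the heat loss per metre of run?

q′ ≈ 373 W/m

Radial resistances (cylindrical: R_cond = ln(r_o/r_i)/(2πkL), R_conv = 1/(h·2πrL)):
R_copper pipe wall = ln(374.8/370)/(2π×390×1) = 5.26×10^-6 K/W
R_cellular glass = ln(419.8/374.8)/(2π×0.0524×1) = 0.3444 K/W
R_outer film = 1/(h_o·2πr_oL) = 1/(19.1×2π×0.4198×1) = 0.01985 K/W
R_total = 0.3642 K/W
Q = ΔT/R_total = 136/0.3642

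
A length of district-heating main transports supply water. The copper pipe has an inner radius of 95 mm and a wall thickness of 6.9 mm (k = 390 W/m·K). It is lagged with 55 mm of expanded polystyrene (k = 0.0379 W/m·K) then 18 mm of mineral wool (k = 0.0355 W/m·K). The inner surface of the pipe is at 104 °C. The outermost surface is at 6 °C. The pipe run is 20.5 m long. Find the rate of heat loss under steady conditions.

Q ≈ 874 W

Per-layer cylindrical resistances, series-summed:
R_copper pipe wall = ln(101.9/95)/(2π×390×20.5) = 1.396×10^-6 K/W
R_expanded polystyrene = ln(156.9/101.9)/(2π×0.0379×20.5) = 0.08841 K/W
R_mineral wool = ln(174.9/156.9)/(2π×0.0355×20.5) = 0.02375 K/W
R_total = 0.1122 K/W
Q = ΔT/R_total = 98/0.1122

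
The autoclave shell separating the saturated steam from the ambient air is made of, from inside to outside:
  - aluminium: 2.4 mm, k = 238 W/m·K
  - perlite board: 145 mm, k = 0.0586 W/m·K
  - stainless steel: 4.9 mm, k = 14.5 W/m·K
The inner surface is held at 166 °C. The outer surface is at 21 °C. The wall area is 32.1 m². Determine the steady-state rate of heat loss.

Q ≈ 1880 W

Thermal resistances in series:
R_aluminium = L/(kA) = 0.0024/(238×32.1) = 3.141×10^-7 K/W
R_perlite board = L/(kA) = 0.145/(0.0586×32.1) = 0.07708 K/W
R_stainless steel = L/(kA) = 0.0049/(14.5×32.1) = 1.053×10^-5 K/W
R_total = 0.0771 K/W
Q = ΔT / R_total = 145 / 0.0771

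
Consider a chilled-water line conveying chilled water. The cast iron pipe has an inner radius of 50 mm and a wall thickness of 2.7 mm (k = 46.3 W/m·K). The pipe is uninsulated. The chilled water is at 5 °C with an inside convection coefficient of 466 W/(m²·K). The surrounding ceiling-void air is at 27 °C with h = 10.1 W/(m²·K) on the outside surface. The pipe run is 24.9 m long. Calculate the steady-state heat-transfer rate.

For a radial system each layer contributes R = ln(r_out/r_in)/(2πkL); films add R = 1/(hA).
R_inner film = 1/(h_i·2πr₁L) = 1/(466×2π×0.05×24.9) = 2.743×10^-4 K/W
R_cast iron pipe wall = ln(52.7/50)/(2π×46.3×24.9) = 7.26×10^-6 K/W
R_outer film = 1/(h_o·2πr_oL) = 1/(10.1×2π×0.0527×24.9) = 0.01201 K/W
R_total = 0.01229 K/W
Q = ΔT/R_total = 22/0.01229

Q ≈ 1790 W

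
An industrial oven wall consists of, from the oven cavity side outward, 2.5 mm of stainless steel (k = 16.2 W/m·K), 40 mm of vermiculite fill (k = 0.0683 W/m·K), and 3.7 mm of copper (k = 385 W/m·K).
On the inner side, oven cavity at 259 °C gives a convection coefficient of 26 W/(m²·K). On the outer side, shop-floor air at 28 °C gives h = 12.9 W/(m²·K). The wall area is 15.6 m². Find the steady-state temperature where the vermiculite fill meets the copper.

Series thermal resistances:
R_inner film = 1/(h_i·A) = 1/(26×15.6) = 0.002465 K/W
R_stainless steel = L/(kA) = 0.0025/(16.2×15.6) = 9.892×10^-6 K/W
R_vermiculite fill = L/(kA) = 0.04/(0.0683×15.6) = 0.03754 K/W
R_copper = L/(kA) = 0.0037/(385×15.6) = 6.161×10^-7 K/W
R_outer film = 1/(h_o·A) = 1/(12.9×15.6) = 0.004969 K/W
R_total = 0.04499 K/W;  Q = ΔT/R_total = 231/0.04499 = 5135 W
T_interface = T_inner − Q·ΣR(inner→interface) = 259 − 5130×0.04002

T ≈ 53.5 °C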